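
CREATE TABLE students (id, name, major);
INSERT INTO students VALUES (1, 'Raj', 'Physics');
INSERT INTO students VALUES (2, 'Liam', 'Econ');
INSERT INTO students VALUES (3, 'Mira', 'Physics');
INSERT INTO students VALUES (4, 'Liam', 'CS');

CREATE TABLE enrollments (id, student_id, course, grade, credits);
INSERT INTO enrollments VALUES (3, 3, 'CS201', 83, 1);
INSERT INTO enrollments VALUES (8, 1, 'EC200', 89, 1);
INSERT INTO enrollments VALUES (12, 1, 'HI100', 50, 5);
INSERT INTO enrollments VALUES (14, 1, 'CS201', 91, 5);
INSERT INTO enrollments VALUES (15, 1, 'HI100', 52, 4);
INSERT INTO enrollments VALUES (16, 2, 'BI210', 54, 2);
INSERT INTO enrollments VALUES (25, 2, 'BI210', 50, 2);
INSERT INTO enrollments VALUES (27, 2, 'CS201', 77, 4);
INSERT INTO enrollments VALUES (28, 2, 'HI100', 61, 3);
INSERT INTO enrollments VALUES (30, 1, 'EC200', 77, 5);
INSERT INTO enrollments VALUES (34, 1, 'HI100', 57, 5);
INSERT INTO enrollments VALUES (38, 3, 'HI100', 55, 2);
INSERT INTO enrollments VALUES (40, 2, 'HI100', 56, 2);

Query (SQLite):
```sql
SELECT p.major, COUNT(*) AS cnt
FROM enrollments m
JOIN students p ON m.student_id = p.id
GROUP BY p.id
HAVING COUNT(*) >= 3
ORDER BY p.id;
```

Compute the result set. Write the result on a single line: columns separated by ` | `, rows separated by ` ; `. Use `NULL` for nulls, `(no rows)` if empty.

Join each enrollments row to its students via student_id.
Group joined rows by students.id; compute COUNT(*) per group.
HAVING: keep groups with count ≥ 3.
  1: ids {8, 12, 14, 15, 30, 34} → COUNT(*)=6
  2: ids {16, 25, 27, 28, 40} → COUNT(*)=5
  3: ids {3, 38} → COUNT(*)=2

Physics | 6 ; Econ | 5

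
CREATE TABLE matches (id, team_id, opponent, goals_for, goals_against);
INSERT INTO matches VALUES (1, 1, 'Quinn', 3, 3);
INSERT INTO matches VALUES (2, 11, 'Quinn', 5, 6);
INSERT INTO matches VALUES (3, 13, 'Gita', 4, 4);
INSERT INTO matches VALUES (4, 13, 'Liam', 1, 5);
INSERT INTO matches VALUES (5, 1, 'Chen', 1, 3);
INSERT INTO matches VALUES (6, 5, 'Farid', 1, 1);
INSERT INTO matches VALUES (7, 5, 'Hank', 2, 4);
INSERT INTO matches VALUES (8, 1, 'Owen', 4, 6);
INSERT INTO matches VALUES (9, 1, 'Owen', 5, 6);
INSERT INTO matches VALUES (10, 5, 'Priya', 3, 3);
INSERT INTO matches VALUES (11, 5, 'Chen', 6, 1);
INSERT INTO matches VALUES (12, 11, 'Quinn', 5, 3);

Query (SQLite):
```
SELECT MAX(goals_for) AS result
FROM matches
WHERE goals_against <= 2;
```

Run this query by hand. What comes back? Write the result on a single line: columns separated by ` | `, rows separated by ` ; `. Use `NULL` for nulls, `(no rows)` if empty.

6

Rows where goals_against <= 2 → goals_for values: [1, 6].
MAX of non-NULL values = 6.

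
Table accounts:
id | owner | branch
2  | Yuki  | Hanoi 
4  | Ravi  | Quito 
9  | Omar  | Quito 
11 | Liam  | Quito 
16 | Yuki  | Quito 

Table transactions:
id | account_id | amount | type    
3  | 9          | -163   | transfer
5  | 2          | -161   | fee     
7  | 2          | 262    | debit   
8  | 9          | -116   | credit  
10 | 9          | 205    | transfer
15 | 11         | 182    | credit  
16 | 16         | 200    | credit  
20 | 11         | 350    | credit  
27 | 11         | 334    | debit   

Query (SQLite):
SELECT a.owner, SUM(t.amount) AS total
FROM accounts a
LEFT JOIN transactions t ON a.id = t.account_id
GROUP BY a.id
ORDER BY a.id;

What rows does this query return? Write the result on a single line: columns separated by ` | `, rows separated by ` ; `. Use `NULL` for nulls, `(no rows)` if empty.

LEFT JOIN keeps every accounts row; unmatched ones get NULL for transactions columns.
Group by accounts.id and compute SUM(t.amount). SUM over an all-NULL group is NULL.
  2: ids {5, 7} → SUM(t.amount)=101
  4: ids {—} → SUM(t.amount)=NULL
  9: ids {3, 8, 10} → SUM(t.amount)=-74
  11: ids {15, 20, 27} → SUM(t.amount)=866
  16: ids {16} → SUM(t.amount)=200

Yuki | 101 ; Ravi | NULL ; Omar | -74 ; Liam | 866 ; Yuki | 200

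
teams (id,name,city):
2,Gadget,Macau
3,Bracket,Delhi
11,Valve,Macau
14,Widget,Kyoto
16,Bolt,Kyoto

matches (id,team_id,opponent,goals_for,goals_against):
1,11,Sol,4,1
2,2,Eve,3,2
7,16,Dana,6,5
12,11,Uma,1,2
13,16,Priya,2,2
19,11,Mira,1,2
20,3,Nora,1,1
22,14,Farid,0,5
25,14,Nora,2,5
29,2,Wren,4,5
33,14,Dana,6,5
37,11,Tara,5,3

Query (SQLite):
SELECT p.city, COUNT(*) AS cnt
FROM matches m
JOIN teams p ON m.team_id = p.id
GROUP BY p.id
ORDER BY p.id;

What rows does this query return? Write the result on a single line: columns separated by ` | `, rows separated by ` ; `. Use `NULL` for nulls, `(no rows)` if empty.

Macau | 2 ; Delhi | 1 ; Macau | 4 ; Kyoto | 3 ; Kyoto | 2

Join each matches row to its teams via team_id.
Group joined rows by teams.id; compute COUNT(*) per group.
  2: ids {2, 29} → COUNT(*)=2
  3: ids {20} → COUNT(*)=1
  11: ids {1, 12, 19, 37} → COUNT(*)=4
  14: ids {22, 25, 33} → COUNT(*)=3
  16: ids {7, 13} → COUNT(*)=2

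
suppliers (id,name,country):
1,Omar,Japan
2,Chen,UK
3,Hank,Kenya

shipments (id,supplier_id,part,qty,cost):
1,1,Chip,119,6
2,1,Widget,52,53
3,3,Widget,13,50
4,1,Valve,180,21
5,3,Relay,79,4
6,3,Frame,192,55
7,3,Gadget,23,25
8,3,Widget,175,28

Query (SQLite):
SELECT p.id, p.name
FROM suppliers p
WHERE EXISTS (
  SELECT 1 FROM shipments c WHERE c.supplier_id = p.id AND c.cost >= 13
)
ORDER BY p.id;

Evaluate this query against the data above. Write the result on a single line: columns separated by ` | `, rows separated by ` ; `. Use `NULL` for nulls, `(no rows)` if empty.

1 | Omar ; 3 | Hank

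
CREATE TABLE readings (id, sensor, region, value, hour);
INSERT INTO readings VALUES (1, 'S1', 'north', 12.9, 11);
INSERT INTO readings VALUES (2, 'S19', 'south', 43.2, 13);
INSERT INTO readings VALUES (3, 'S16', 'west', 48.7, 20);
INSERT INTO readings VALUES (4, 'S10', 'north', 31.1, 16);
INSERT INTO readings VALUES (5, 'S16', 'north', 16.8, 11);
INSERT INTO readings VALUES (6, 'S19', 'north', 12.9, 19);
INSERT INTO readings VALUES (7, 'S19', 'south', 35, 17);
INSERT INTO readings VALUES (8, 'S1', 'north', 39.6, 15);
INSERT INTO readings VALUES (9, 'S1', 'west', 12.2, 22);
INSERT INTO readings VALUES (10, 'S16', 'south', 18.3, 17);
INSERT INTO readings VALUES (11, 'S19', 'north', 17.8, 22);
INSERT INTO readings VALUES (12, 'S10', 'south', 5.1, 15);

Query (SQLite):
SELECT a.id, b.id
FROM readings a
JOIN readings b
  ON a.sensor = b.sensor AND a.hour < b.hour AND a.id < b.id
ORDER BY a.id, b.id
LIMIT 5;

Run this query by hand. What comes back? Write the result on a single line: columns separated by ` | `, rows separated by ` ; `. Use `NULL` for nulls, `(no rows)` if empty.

Pairs (a,b) with same sensor, a.hour < b.hour, a.id < b.id.
sensor groups: S1:{1,8,9} S10:{4,12} S16:{3,5,10} S19:{2,6,7,11}
Ordered by (a.id, b.id); first 5.

1 | 8 ; 1 | 9 ; 2 | 6 ; 2 | 7 ; 2 | 11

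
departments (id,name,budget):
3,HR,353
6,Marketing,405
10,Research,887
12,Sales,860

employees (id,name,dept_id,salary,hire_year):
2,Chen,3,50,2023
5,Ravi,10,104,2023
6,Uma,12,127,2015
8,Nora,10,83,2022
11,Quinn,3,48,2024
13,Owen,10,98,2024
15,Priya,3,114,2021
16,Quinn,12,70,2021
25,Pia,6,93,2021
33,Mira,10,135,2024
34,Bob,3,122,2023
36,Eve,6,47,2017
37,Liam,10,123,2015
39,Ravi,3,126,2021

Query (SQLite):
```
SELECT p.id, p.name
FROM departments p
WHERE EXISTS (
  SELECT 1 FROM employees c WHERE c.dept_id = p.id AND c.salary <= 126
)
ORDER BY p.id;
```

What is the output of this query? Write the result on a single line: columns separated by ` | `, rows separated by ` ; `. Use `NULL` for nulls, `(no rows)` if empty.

For each departments row, check whether any employees with matching dept_id has salary <= 126.
Keep rows where that is true.

3 | HR ; 6 | Marketing ; 10 | Research ; 12 | Sales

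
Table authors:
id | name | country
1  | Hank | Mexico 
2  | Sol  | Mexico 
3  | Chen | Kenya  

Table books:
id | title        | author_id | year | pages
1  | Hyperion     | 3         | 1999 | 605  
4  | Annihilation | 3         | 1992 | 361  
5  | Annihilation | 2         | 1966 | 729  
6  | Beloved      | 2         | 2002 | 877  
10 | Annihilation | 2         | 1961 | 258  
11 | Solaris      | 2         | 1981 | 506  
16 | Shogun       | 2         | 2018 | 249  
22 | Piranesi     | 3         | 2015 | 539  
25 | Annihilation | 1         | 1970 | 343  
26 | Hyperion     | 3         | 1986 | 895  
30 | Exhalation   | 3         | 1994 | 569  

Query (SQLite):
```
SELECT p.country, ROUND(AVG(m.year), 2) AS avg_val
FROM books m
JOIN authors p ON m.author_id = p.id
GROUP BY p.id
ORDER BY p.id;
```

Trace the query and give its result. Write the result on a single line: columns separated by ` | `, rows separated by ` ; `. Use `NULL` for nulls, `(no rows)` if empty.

Mexico | 1970 ; Mexico | 1985.6 ; Kenya | 1997.2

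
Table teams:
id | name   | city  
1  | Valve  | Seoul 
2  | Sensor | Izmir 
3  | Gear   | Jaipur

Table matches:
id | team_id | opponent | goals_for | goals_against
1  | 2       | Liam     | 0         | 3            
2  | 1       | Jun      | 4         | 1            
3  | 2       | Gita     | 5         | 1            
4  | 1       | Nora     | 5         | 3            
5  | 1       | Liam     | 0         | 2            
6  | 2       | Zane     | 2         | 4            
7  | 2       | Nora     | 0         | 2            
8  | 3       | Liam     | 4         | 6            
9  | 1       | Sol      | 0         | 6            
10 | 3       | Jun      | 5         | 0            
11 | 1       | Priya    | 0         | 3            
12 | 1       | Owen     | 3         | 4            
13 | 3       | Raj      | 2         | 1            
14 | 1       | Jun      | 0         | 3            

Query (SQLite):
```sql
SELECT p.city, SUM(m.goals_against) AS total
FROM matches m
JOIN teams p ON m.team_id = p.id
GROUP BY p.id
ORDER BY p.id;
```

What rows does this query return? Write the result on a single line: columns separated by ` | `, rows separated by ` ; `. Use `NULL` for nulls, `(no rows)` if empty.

Seoul | 22 ; Izmir | 10 ; Jaipur | 7

Join each matches row to its teams via team_id.
Group joined rows by teams.id; compute SUM(m.goals_against) per group.
  1: ids {2, 4, 5, 9, 11, 12, 14} → SUM(m.goals_against)=22
  2: ids {1, 3, 6, 7} → SUM(m.goals_against)=10
  3: ids {8, 10, 13} → SUM(m.goals_against)=7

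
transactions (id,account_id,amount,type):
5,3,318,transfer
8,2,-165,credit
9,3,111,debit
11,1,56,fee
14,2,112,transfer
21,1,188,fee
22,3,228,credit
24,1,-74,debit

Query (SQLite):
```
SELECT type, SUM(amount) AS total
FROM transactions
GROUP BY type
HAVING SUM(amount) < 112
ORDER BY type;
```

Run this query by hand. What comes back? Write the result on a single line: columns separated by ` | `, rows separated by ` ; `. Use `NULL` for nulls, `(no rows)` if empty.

Partition transactions by type; compute SUM(amount) within each group.
HAVING: keep groups where SUM(amount) < 112.
  credit: ids {8, 22} → SUM(amount)=63
  debit: ids {9, 24} → SUM(amount)=37
  fee: ids {11, 21} → SUM(amount)=244
  transfer: ids {5, 14} → SUM(amount)=430

credit | 63 ; debit | 37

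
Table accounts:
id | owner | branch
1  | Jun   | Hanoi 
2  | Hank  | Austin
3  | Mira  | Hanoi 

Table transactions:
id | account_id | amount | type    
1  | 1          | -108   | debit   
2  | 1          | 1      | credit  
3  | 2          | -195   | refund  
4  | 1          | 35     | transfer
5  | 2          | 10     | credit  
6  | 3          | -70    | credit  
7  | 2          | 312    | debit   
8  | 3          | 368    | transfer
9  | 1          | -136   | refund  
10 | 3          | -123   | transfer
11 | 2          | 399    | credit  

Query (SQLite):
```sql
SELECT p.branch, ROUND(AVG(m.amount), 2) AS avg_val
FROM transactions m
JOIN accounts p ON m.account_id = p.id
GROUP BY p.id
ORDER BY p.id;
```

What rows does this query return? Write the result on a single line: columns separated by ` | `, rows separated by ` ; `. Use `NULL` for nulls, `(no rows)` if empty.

Join each transactions row to its accounts via account_id.
Group joined rows by accounts.id; compute ROUND(AVG(m.amount), 2) per group.
  1: ids {1, 2, 4, 9} → ROUND(AVG(m.amount), 2)=-52
  2: ids {3, 5, 7, 11} → ROUND(AVG(m.amount), 2)=131.5
  3: ids {6, 8, 10} → ROUND(AVG(m.amount), 2)=58.33

Hanoi | -52 ; Austin | 131.5 ; Hanoi | 58.33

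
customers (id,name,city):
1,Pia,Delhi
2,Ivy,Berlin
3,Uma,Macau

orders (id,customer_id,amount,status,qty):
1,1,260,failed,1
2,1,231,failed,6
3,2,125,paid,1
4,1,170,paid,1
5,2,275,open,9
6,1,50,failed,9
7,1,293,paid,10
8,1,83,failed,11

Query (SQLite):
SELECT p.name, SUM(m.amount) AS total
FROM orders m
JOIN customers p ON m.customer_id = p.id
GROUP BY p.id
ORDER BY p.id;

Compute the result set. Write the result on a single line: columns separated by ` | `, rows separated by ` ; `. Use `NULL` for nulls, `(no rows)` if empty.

Join each orders row to its customers via customer_id.
Group joined rows by customers.id; compute SUM(m.amount) per group.
  1: ids {1, 2, 4, 6, 7, 8} → SUM(m.amount)=1087
  2: ids {3, 5} → SUM(m.amount)=400

Pia | 1087 ; Ivy | 400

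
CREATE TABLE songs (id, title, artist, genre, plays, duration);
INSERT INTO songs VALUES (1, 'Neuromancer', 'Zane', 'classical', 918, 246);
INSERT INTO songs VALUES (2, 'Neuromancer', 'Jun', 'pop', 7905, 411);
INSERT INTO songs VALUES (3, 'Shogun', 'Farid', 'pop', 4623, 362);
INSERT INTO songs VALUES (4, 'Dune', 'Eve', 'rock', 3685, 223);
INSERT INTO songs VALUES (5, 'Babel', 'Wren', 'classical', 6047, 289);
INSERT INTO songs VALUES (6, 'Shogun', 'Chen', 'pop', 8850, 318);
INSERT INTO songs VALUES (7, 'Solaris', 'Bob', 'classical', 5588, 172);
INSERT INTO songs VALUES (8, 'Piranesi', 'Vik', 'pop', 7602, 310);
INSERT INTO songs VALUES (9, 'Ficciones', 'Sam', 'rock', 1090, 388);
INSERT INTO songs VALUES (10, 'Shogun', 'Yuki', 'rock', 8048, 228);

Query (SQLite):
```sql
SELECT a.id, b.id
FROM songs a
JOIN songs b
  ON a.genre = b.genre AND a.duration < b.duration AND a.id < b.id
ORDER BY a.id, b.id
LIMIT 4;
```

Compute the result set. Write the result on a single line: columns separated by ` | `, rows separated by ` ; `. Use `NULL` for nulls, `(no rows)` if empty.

1 | 5 ; 4 | 9 ; 4 | 10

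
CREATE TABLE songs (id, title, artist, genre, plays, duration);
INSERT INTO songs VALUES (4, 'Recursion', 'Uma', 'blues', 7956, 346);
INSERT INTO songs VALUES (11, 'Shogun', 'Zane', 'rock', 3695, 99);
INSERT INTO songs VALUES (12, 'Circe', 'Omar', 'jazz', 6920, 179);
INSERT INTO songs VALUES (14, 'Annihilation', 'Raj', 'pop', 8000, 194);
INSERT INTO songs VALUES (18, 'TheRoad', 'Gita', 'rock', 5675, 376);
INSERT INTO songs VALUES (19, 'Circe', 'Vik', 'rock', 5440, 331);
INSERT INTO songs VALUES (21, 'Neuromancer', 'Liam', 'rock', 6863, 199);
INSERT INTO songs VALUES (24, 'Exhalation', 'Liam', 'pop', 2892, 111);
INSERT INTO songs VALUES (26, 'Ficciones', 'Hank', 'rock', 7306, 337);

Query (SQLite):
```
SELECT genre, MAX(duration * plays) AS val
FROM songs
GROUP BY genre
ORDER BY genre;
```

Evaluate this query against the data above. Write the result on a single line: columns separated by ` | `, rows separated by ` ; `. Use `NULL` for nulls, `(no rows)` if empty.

blues | 2752776 ; jazz | 1238680 ; pop | 1552000 ; rock | 2462122

For each row compute duration * plays.
Group by genre; take MAX of the expression per group.
  blues: ids {4} → MAX(duration * plays)=2752776
  jazz: ids {12} → MAX(duration * plays)=1238680
  pop: ids {14, 24} → MAX(duration * plays)=1552000
  rock: ids {11, 18, 19, 21, 26} → MAX(duration * plays)=2462122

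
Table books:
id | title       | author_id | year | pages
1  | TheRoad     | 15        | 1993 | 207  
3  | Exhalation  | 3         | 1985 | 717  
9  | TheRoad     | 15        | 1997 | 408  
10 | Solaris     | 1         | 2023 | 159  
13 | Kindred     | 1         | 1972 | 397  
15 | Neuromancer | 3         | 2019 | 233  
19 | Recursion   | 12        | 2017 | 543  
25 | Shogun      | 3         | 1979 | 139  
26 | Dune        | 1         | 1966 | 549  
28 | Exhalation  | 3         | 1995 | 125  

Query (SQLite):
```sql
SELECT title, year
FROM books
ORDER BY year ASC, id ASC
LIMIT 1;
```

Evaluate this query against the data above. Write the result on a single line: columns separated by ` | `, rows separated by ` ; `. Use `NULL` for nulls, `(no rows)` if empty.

Sort by year asc, tiebreak id asc: (1966, id=26), (1972, id=13), (1979, id=25), (1985, id=3) …. Take first 1.

Dune | 1966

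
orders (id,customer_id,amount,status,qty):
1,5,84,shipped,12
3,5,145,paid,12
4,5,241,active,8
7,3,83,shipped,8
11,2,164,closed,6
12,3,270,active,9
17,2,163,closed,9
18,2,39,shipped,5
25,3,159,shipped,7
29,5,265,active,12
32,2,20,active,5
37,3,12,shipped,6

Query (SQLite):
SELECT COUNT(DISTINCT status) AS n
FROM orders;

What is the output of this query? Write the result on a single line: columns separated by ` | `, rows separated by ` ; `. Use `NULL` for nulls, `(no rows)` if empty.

4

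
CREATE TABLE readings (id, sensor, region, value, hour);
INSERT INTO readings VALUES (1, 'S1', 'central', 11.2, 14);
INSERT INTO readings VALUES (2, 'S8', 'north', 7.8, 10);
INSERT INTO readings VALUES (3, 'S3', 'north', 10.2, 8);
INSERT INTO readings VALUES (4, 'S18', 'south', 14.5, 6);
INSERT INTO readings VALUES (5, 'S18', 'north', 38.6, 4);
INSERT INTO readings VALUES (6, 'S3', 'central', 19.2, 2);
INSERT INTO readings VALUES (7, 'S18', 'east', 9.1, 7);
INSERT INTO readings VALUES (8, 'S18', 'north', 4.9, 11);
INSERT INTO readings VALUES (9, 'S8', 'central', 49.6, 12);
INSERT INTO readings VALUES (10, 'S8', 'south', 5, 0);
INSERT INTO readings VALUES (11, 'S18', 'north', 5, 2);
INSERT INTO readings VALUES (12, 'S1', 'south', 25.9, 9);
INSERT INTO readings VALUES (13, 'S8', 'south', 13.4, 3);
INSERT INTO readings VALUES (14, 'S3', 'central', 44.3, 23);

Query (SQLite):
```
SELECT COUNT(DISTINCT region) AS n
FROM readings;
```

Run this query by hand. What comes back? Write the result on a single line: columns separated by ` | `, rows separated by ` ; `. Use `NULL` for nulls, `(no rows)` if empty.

Count distinct non-NULL region values.

4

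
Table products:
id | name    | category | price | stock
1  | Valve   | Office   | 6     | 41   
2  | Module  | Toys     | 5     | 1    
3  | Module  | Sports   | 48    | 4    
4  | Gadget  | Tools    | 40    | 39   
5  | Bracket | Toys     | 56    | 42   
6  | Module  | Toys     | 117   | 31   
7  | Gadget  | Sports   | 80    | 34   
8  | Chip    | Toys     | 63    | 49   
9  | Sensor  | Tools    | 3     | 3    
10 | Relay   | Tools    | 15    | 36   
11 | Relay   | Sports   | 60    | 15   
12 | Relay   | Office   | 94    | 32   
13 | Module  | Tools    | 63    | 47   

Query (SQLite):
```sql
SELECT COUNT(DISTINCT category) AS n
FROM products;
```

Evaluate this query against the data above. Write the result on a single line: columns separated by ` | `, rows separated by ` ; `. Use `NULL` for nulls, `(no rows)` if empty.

4

Count distinct non-NULL category values.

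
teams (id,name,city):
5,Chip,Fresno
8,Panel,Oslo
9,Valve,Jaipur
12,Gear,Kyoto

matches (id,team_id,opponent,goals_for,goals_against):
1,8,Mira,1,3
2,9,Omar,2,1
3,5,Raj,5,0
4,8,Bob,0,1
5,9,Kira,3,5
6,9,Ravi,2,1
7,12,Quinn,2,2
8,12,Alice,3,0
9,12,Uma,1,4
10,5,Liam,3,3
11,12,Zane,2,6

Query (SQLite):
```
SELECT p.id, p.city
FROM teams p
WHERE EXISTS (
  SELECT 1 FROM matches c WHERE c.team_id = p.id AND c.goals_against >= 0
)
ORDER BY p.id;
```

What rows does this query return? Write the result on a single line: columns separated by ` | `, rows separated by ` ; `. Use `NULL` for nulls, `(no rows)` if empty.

For each teams row, check whether any matches with matching team_id has goals_against >= 0.
Keep rows where that is true.

5 | Fresno ; 8 | Oslo ; 9 | Jaipur ; 12 | Kyoto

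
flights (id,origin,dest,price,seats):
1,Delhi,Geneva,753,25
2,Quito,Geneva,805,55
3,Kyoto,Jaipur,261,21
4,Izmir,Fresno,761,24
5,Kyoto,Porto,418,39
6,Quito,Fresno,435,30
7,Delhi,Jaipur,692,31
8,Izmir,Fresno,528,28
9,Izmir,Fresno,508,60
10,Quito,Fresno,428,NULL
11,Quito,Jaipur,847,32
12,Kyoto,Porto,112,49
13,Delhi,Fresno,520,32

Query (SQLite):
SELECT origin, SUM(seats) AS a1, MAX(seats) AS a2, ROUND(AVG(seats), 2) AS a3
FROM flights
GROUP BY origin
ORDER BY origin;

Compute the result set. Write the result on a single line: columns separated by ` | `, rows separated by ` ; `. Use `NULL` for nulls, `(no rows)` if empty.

Group flights by origin.
Per group compute: SUM(seats), MAX(seats), ROUND(AVG(seats), 2).
  Delhi: ids {1, 7, 13} → SUM(seats)=88, MAX(seats)=32, ROUND(AVG(seats), 2)=29.33
  Izmir: ids {4, 8, 9} → SUM(seats)=112, MAX(seats)=60, ROUND(AVG(seats), 2)=37.33
  Kyoto: ids {3, 5, 12} → SUM(seats)=109, MAX(seats)=49, ROUND(AVG(seats), 2)=36.33
  Quito: ids {2, 6, 10, 11} → SUM(seats)=117, MAX(seats)=55, ROUND(AVG(seats), 2)=39

Delhi | 88 | 32 | 29.33 ; Izmir | 112 | 60 | 37.33 ; Kyoto | 109 | 49 | 36.33 ; Quito | 117 | 55 | 39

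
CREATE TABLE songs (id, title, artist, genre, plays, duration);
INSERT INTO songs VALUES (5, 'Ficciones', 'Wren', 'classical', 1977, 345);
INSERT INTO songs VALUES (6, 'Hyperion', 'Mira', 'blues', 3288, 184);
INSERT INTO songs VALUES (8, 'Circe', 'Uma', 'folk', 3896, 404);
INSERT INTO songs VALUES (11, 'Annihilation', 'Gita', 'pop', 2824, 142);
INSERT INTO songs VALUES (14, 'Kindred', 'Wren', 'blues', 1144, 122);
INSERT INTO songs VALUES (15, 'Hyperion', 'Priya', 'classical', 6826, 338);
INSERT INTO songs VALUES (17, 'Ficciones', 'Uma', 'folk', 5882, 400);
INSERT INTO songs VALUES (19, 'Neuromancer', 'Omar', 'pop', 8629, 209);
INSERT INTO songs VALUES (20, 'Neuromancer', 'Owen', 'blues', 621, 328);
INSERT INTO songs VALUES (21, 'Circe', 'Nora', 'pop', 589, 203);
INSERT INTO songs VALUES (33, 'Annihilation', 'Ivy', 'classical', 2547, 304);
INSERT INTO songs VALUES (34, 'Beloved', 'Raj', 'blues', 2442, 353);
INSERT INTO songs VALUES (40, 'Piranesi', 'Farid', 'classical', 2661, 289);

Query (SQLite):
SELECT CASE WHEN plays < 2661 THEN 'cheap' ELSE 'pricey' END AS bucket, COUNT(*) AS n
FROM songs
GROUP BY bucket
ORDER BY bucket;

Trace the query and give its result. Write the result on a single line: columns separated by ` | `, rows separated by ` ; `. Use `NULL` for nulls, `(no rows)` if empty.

cheap | 6 ; pricey | 7

Bucket rows by plays < 2661 → 'cheap' else 'pricey'; count each bucket.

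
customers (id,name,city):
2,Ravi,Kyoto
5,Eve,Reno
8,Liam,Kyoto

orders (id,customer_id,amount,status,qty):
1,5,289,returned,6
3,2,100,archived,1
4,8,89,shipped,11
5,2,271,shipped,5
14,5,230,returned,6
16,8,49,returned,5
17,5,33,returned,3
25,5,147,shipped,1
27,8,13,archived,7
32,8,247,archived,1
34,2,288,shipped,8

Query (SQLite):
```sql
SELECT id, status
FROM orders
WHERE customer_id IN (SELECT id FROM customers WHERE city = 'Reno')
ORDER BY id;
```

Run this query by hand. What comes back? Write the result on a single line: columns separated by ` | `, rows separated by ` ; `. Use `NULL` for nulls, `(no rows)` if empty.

1 | returned ; 14 | returned ; 17 | returned ; 25 | shipped

Inner query: customers.id where city = 'Reno'.
Outer: keep orders rows whose customer_id is in that set.
Inner query → {5}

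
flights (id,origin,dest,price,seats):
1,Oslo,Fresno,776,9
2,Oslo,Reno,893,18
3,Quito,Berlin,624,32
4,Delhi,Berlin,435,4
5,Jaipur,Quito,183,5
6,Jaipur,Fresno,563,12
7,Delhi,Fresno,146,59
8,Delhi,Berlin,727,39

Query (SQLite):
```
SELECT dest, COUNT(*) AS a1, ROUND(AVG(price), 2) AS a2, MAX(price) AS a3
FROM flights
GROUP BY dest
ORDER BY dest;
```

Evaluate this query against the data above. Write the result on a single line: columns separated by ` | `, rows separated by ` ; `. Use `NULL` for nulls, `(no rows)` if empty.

Berlin | 3 | 595.33 | 727 ; Fresno | 3 | 495 | 776 ; Quito | 1 | 183 | 183 ; Reno | 1 | 893 | 893

Group flights by dest.
Per group compute: COUNT(*), ROUND(AVG(price), 2), MAX(price).
  Berlin: ids {3, 4, 8} → COUNT(*)=3, ROUND(AVG(price), 2)=595.33, MAX(price)=727
  Fresno: ids {1, 6, 7} → COUNT(*)=3, ROUND(AVG(price), 2)=495, MAX(price)=776
  Quito: ids {5} → COUNT(*)=1, ROUND(AVG(price), 2)=183, MAX(price)=183
  Reno: ids {2} → COUNT(*)=1, ROUND(AVG(price), 2)=893, MAX(price)=893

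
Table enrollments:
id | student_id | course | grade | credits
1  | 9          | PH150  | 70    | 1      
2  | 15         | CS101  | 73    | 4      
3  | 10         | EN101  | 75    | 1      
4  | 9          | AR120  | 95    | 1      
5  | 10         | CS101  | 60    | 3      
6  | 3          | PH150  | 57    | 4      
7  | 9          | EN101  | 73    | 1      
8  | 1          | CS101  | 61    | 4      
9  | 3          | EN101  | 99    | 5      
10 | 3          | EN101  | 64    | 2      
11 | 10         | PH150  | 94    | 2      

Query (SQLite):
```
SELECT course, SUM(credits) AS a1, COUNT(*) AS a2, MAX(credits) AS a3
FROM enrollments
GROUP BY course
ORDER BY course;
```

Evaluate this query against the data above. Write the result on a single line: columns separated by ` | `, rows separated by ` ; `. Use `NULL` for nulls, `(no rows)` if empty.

AR120 | 1 | 1 | 1 ; CS101 | 11 | 3 | 4 ; EN101 | 9 | 4 | 5 ; PH150 | 7 | 3 | 4

Group enrollments by course.
Per group compute: SUM(credits), COUNT(*), MAX(credits).
  AR120: ids {4} → SUM(credits)=1, COUNT(*)=1, MAX(credits)=1
  CS101: ids {2, 5, 8} → SUM(credits)=11, COUNT(*)=3, MAX(credits)=4
  EN101: ids {3, 7, 9, 10} → SUM(credits)=9, COUNT(*)=4, MAX(credits)=5
  PH150: ids {1, 6, 11} → SUM(credits)=7, COUNT(*)=3, MAX(credits)=4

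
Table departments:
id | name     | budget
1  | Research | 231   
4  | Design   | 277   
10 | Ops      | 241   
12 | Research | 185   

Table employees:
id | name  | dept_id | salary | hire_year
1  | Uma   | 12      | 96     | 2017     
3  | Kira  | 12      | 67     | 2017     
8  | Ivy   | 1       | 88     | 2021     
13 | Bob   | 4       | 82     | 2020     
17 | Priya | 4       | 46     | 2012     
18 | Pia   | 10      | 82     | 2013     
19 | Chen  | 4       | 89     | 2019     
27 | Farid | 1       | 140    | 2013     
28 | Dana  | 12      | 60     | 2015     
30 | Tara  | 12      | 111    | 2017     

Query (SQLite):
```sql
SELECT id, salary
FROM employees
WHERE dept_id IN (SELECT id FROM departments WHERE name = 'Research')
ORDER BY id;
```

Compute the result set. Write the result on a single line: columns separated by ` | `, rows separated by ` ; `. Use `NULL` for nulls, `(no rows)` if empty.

Inner query: departments.id where name = 'Research'.
Outer: keep employees rows whose dept_id is in that set.
Inner query → {1, 12}

1 | 96 ; 3 | 67 ; 8 | 88 ; 27 | 140 ; 28 | 60 ; 30 | 111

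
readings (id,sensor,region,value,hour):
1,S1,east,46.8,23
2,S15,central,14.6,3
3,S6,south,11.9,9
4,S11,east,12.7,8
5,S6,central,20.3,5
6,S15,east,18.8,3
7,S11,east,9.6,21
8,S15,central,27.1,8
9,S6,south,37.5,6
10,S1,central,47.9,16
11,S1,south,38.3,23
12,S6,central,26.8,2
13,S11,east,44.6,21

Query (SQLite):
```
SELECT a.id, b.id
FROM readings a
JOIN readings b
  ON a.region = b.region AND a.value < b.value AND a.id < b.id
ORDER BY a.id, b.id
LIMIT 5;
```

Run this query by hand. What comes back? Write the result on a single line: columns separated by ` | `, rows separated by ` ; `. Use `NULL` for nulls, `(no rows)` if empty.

2 | 5 ; 2 | 8 ; 2 | 10 ; 2 | 12 ; 3 | 9

Pairs (a,b) with same region, a.value < b.value, a.id < b.id.
region groups: central:{2,5,8,10,12} east:{1,4,6,7,13} south:{3,9,11}
Ordered by (a.id, b.id); first 5.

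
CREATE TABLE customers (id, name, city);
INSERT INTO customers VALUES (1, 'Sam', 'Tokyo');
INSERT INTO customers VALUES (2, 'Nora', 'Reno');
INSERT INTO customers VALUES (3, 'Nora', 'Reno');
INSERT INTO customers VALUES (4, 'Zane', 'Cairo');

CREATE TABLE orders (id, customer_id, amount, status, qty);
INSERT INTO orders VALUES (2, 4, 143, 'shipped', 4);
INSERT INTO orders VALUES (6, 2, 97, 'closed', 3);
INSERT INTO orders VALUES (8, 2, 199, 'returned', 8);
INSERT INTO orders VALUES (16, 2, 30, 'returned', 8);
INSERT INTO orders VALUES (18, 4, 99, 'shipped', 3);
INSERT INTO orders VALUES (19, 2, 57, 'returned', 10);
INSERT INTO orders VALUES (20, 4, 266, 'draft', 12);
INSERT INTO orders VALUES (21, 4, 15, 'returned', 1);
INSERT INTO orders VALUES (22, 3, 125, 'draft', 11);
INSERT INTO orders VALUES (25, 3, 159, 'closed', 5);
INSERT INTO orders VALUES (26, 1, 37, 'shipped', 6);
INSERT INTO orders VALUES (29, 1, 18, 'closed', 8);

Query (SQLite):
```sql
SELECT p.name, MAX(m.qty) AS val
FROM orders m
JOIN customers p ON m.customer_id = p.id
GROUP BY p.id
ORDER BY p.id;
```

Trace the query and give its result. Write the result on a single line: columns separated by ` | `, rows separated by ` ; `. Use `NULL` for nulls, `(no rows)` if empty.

Sam | 8 ; Nora | 10 ; Nora | 11 ; Zane | 12

Join each orders row to its customers via customer_id.
Group joined rows by customers.id; compute MAX(m.qty) per group.
  1: ids {26, 29} → MAX(m.qty)=8
  2: ids {6, 8, 16, 19} → MAX(m.qty)=10
  3: ids {22, 25} → MAX(m.qty)=11
  4: ids {2, 18, 20, 21} → MAX(m.qty)=12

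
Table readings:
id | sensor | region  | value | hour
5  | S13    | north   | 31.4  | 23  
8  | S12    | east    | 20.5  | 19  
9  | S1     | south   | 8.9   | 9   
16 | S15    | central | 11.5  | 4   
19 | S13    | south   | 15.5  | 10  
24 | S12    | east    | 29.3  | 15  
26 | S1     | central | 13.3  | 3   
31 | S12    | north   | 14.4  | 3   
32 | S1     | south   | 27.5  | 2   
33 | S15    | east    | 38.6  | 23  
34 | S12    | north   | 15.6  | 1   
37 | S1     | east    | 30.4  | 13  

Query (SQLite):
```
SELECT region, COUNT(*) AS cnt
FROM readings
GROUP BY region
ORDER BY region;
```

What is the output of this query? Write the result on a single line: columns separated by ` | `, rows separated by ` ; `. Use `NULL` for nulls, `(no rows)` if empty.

central | 2 ; east | 4 ; north | 3 ; south | 3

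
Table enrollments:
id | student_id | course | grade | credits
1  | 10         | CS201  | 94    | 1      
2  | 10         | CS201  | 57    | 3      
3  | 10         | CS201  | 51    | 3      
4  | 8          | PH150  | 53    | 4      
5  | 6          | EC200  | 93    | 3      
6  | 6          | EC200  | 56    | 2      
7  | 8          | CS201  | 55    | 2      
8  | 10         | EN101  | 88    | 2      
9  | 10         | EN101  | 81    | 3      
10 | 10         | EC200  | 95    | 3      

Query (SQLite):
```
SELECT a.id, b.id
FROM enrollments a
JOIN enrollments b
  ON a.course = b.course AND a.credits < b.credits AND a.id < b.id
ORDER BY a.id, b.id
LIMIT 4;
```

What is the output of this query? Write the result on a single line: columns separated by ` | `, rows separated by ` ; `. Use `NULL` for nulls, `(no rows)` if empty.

Pairs (a,b) with same course, a.credits < b.credits, a.id < b.id.
course groups: CS201:{1,2,3,7} EC200:{5,6,10} EN101:{8,9} PH150:{4}
Ordered by (a.id, b.id); first 4.

1 | 2 ; 1 | 3 ; 1 | 7 ; 6 | 10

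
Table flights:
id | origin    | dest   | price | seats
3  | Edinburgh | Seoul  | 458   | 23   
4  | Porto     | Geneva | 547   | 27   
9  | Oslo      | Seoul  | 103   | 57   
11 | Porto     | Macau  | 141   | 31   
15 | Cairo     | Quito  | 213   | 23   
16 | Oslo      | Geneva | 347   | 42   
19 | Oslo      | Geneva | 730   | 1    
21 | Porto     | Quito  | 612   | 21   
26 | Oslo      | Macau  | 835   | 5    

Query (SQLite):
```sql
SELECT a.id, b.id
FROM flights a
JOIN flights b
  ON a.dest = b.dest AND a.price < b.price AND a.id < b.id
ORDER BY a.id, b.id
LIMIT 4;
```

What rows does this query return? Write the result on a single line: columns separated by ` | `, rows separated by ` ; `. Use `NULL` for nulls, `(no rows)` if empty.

Pairs (a,b) with same dest, a.price < b.price, a.id < b.id.
dest groups: Geneva:{4,16,19} Macau:{11,26} Quito:{15,21} Seoul:{3,9}
Ordered by (a.id, b.id); first 4.

4 | 19 ; 11 | 26 ; 15 | 21 ; 16 | 19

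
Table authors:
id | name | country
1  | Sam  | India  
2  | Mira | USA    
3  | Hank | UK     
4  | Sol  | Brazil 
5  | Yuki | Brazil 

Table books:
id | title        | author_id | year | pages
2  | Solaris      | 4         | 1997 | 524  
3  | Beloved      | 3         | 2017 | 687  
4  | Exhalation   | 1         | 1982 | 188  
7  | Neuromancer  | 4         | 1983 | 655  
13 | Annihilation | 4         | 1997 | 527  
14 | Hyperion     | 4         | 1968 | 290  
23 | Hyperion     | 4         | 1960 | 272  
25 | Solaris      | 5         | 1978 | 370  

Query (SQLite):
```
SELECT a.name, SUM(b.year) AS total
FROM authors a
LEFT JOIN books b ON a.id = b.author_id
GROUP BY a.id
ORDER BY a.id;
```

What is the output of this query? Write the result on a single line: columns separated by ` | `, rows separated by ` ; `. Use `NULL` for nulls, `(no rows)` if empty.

Sam | 1982 ; Mira | NULL ; Hank | 2017 ; Sol | 9905 ; Yuki | 1978

LEFT JOIN keeps every authors row; unmatched ones get NULL for books columns.
Group by authors.id and compute SUM(b.year). SUM over an all-NULL group is NULL.
  1: ids {4} → SUM(b.year)=1982
  2: ids {—} → SUM(b.year)=NULL
  3: ids {3} → SUM(b.year)=2017
  4: ids {2, 7, 13, 14, 23} → SUM(b.year)=9905
  5: ids {25} → SUM(b.year)=1978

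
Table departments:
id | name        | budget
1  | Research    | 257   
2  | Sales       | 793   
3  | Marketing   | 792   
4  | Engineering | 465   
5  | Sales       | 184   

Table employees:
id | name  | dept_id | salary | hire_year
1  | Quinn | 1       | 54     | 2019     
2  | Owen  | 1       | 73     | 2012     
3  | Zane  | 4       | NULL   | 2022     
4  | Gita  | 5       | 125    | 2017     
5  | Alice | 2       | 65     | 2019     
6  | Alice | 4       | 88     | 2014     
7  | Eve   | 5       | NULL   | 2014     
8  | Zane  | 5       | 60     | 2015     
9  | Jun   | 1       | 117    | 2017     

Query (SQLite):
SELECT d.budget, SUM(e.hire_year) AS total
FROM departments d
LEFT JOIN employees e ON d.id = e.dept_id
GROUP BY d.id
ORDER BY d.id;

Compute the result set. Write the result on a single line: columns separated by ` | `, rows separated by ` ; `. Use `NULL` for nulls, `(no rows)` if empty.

LEFT JOIN keeps every departments row; unmatched ones get NULL for employees columns.
Group by departments.id and compute SUM(e.hire_year). SUM over an all-NULL group is NULL.
  1: ids {1, 2, 9} → SUM(e.hire_year)=6048
  2: ids {5} → SUM(e.hire_year)=2019
  3: ids {—} → SUM(e.hire_year)=NULL
  4: ids {3, 6} → SUM(e.hire_year)=4036
  5: ids {4, 7, 8} → SUM(e.hire_year)=6046

257 | 6048 ; 793 | 2019 ; 792 | NULL ; 465 | 4036 ; 184 | 6046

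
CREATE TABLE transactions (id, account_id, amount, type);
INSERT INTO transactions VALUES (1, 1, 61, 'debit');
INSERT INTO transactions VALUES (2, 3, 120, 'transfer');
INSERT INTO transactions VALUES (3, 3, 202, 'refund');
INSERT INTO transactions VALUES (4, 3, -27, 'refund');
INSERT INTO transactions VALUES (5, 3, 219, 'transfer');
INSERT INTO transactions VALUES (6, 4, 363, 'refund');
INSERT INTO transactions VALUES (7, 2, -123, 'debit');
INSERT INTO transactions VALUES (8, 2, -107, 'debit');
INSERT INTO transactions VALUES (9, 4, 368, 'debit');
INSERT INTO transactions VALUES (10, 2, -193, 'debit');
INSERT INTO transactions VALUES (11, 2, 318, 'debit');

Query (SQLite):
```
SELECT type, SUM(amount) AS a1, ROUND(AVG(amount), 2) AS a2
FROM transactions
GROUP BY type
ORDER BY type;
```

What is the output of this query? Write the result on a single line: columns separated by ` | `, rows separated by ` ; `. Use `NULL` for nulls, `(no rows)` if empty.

Group transactions by type.
Per group compute: SUM(amount), ROUND(AVG(amount), 2).
  debit: ids {1, 7, 8, 9, 10, 11} → SUM(amount)=324, ROUND(AVG(amount), 2)=54
  refund: ids {3, 4, 6} → SUM(amount)=538, ROUND(AVG(amount), 2)=179.33
  transfer: ids {2, 5} → SUM(amount)=339, ROUND(AVG(amount), 2)=169.5

debit | 324 | 54 ; refund | 538 | 179.33 ; transfer | 339 | 169.5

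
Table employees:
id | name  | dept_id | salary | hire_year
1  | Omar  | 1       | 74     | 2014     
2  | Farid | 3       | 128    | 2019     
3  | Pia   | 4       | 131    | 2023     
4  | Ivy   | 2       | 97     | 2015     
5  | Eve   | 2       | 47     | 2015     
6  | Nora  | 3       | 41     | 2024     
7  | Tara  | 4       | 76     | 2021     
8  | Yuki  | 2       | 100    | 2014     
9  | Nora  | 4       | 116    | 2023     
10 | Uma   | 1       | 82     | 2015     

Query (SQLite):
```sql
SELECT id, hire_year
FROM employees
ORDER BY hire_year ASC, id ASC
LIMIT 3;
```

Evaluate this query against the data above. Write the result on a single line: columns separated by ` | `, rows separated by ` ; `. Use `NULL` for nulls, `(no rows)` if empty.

Sort by hire_year asc, tiebreak id asc: (2014, id=1), (2014, id=8), (2015, id=4), (2015, id=5), (2015, id=10), (2019, id=2) …. Take first 3.

1 | 2014 ; 8 | 2014 ; 4 | 2015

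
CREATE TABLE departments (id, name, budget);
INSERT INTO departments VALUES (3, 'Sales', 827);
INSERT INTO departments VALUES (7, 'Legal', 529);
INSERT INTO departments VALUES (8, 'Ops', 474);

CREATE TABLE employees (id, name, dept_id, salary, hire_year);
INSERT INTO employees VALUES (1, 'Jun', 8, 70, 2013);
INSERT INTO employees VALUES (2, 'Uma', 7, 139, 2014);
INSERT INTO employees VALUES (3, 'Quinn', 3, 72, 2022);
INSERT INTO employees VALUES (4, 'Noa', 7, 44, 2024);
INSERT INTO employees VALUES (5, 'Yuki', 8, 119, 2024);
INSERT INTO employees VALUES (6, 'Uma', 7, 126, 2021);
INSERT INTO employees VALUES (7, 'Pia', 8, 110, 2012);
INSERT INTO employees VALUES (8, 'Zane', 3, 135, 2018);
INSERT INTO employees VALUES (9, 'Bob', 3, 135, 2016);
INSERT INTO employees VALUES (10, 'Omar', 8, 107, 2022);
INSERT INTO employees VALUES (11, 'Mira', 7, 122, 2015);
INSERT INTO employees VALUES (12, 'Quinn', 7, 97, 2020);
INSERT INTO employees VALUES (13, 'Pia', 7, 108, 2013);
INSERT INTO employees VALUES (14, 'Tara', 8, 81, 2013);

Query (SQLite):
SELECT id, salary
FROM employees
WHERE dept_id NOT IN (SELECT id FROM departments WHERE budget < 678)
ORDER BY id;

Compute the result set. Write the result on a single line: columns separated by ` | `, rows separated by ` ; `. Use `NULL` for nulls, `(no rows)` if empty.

Inner query: departments.id where budget < 678.
Outer: keep employees rows whose dept_id is not in that set.
Inner query → {7, 8}

3 | 72 ; 8 | 135 ; 9 | 135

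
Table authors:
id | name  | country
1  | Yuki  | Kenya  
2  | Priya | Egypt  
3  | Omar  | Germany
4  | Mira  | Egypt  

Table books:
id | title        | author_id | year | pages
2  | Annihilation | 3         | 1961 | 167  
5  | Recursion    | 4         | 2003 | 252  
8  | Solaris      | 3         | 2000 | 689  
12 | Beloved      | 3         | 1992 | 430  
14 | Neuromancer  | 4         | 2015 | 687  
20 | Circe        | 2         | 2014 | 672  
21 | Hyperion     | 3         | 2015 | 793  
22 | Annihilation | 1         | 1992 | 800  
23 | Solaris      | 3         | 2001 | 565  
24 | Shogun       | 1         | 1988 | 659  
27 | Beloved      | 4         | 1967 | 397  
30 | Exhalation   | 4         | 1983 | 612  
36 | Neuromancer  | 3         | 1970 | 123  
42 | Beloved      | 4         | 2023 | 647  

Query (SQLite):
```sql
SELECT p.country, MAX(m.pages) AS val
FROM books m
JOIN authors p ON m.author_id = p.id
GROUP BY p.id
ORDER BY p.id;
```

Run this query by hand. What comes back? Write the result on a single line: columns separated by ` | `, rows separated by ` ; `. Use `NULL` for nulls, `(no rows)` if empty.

Kenya | 800 ; Egypt | 672 ; Germany | 793 ; Egypt | 687

Join each books row to its authors via author_id.
Group joined rows by authors.id; compute MAX(m.pages) per group.
  1: ids {22, 24} → MAX(m.pages)=800
  2: ids {20} → MAX(m.pages)=672
  3: ids {2, 8, 12, 21, 23, 36} → MAX(m.pages)=793
  4: ids {5, 14, 27, 30, 42} → MAX(m.pages)=687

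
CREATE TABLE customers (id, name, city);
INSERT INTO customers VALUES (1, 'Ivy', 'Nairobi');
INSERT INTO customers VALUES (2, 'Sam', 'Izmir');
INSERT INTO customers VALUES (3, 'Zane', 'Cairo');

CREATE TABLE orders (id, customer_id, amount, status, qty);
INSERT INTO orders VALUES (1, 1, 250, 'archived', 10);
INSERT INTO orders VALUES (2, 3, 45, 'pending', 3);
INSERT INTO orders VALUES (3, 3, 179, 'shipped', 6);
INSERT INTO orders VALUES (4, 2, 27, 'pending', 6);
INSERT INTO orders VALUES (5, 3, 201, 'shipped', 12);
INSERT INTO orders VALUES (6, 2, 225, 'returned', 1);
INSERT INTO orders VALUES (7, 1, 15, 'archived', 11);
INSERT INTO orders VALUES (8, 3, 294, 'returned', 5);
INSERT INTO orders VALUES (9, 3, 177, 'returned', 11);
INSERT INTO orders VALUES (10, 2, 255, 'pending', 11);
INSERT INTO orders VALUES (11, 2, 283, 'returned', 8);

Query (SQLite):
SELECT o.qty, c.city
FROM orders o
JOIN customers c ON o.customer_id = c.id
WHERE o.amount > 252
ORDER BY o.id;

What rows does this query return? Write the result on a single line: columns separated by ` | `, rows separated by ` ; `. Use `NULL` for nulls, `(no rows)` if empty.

5 | Cairo ; 11 | Izmir ; 8 | Izmir

Each orders row matches the customers row where customer_id = customers.id.
Then keep rows with o.amount > 252.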